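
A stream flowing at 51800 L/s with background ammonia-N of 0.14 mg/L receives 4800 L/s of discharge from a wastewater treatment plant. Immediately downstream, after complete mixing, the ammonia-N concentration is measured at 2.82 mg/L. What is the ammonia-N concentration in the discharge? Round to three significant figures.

31.7 mg/L

Mass balance: 51800·0.1400 + 4800·Cₑ = 56600·2.820
→ Cₑ = (56600·2.820 − 51800·0.1400) / 4800 = 31.74 mg/L.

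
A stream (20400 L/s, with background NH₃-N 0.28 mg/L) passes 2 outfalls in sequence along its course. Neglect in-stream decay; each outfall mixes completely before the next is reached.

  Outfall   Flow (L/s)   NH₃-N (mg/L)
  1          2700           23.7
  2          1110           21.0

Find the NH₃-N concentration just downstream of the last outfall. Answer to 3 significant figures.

After outfall 1: Q = 20400 + 2700 = 23100 L/s; C = (20400·0.2800 + 2700·23.70)/23100 = 3.017 mg/L.
After outfall 2: Q = 23100 + 1110 = 24210 L/s; C = (23100·3.017 + 1110·21.00)/24210 = 3.842 mg/L.

3.84 mg/L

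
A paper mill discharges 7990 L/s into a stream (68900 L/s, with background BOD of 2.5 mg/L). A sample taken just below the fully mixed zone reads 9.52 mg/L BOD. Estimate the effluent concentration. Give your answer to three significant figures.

Mass balance: 68900·2.500 + 7990·Cₑ = 76890·9.520
→ Cₑ = (76890·9.520 − 68900·2.500) / 7990 = 70.06 mg/L.

70.1 mg/L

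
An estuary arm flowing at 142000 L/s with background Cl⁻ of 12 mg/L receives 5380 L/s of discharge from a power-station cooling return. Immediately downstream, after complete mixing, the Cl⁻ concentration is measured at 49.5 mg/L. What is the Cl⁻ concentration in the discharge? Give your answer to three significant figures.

1040 mg/L

Mass balance: 142000·12.00 + 5380·Cₑ = 147400·49.50
→ Cₑ = (147400·49.50 − 142000·12.00) / 5380 = 1039 mg/L.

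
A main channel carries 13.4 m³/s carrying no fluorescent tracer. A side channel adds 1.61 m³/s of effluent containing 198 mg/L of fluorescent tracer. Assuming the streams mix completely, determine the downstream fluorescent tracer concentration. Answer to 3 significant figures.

After mixing, C = (13.40·0 + 1.610·198.0) / 15.01 = 318.8/15.01 = 21.24 mg/L.

21.2 mg/L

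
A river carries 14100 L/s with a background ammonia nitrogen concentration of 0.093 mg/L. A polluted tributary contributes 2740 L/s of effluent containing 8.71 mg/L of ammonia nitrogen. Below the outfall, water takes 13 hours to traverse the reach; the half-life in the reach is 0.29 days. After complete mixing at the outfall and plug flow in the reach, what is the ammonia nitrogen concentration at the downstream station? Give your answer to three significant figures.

After mixing, C = (14100·0.09300 + 2740·8.710) / 16840 = 25180/16840 = 1.495 mg/L.
Half-life 0.29 d → k = ln 2 / 0.29 = 2.390 d⁻¹.
Decay over the reach: 1.495·exp(−kt) = 1.495·0.2740 = 0.4096 mg/L.

0.410 mg/L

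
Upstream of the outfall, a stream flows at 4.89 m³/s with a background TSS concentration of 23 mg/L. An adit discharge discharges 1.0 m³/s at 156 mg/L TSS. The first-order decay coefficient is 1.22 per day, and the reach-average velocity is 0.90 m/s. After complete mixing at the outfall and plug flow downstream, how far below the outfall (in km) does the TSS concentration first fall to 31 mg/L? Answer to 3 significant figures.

Mass balance: C = (4.890·23.00 + 1.000·156.0) / 5.890 = 268.5/5.890 = 45.58 mg/L.
Set 45.58·exp(−k·t) = 31 → t = ln(45.58/31)/k = 27300 s = 7.584 h.
Distance = v·t = 0.90·27300 = 24570 m = 24.57 km.

24.6 km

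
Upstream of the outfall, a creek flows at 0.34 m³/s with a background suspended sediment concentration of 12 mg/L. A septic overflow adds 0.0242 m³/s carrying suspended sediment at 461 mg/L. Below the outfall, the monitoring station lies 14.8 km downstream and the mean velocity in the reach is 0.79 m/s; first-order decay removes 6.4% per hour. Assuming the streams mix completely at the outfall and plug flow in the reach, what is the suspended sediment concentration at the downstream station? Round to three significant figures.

After mixing, C = (0.3400·12.00 + 0.02420·461.0) / 0.3642 = 15.24/0.3642 = 41.83 mg/L.
Travel time t = 14.8·1000 / 0.79 = 18730 s = 5.204 h.
6.4%/h lost → k = −ln(1 − 0.064) = 0.06614 h⁻¹.
After decay, C = 41.83 × e^(−kt) = 41.83 × 0.7088 = 29.65 mg/L.

29.7 mg/L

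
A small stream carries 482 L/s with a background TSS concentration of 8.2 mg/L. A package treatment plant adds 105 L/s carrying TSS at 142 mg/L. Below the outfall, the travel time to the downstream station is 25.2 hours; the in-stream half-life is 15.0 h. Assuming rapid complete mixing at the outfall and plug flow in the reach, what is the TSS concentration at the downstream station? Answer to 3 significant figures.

Flow-weighted average: C = (482.0·8.200 + 105.0·142.0) / 587.0 = 18860/587.0 = 32.13 mg/L.
Half-life 15.0 h → k = ln 2 / 15.0 = 0.04621 h⁻¹ = 1.109 d⁻¹.
First-order decay: C = 32.13·exp(−k·t) = 32.13·0.3121 = 10.03 mg/L.

10.0 mg/L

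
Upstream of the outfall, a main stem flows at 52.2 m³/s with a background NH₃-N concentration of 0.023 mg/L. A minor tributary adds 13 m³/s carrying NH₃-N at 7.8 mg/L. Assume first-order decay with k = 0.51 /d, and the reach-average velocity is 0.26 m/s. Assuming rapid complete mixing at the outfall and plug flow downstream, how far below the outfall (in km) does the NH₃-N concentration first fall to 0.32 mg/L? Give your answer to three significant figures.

After mixing, C = (52.20·0.02300 + 13.00·7.800) / 65.20 = 102.6/65.20 = 1.574 mg/L.
Set 1.574·exp(−k·t) = 0.32 → t = ln(1.574/0.32)/k = 269800 s = 74.96 h.
Distance = v·t = 0.26·269800 = 70160 m = 70.16 km.

70.2 km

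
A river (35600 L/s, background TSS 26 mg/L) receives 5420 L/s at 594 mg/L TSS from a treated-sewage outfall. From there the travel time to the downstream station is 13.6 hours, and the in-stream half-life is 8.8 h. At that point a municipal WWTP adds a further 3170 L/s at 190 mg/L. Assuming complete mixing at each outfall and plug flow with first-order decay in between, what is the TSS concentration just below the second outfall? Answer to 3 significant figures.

45.8 mg/L

Flow-weighted average: C = (35600·26.00 + 5420·594.0) / 41020 = 4145000/41020 = 101.1 mg/L; combined flow 41020 L/s.
Half-life 8.8 h → k = ln 2 / 8.8 = 0.07877 h⁻¹ = 1.890 d⁻¹.
Decay over the reach: 101.1·exp(−kt) = 101.1·0.3426 = 34.62 mg/L.
At the second outfall, C = (41020·34.62 + 3170·190.0) / (41020 + 3170) = 45.76 mg/L.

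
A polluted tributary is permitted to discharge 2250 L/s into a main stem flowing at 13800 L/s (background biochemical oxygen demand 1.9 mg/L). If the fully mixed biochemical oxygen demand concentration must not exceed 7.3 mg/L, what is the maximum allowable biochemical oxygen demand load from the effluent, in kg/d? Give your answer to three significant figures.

Mass balance at the limit: 13800·1.900 + 2250·Cₑ = 16050·7.3 → Cₑ = 40.42 mg/L.
2250 L/s = 2.250 m³/s. Load = 2.250 m³/s × 40.42 g/m³ × 86 400 s/d = 7858 kg/d.

7860 kg/d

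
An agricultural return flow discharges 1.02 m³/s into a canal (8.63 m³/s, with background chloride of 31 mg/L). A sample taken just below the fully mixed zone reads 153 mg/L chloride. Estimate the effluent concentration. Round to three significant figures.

Mass balance: 8.630·31.00 + 1.020·Cₑ = 9.650·153.0
→ Cₑ = (9.650·153.0 − 8.630·31.00) / 1.020 = 1185 mg/L.

1190 mg/L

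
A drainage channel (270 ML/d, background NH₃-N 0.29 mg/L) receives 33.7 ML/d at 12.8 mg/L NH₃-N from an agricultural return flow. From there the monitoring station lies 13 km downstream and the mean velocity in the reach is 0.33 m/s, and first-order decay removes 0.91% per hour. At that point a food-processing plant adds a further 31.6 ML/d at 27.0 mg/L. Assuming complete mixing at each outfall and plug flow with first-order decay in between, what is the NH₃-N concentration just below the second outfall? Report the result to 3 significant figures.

Conservation of mass: C = (270.0·0.2900 + 33.70·12.80) / 303.7 = 509.7/303.7 = 1.678 mg/L; combined flow 303.7 ML/d.
Travel time t = 13·1000 / 0.33 = 39390 s = 10.94 h.
0.91%/h lost → k = −ln(1 − 0.0091) = 0.009142 h⁻¹.
First-order decay: C = 1.678·exp(−k·t) = 1.678·0.9048 = 1.518 mg/L.
At the second outfall, C = (303.7·1.518 + 31.60·27.00) / (303.7 + 31.60) = 3.920 mg/L.

3.92 mg/L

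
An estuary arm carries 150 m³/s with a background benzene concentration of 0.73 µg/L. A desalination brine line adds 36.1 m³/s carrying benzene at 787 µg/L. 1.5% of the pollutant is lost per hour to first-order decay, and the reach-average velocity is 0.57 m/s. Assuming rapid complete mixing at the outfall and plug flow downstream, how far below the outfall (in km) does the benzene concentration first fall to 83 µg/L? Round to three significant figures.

Mass balance: C = (150.0·0.7300 + 36.10·787.0) / 186.1 = 28520/186.1 = 153.3 µg/L.
1.5%/h lost → k = −ln(1 − 0.015) = 0.01511 h⁻¹.
Set 153.3·exp(−k·t) = 83 → t = ln(153.3/83)/k = 146100 s = 40.58 h.
Distance = v·t = 0.57·146100 = 83260 m = 83.26 km.

83.3 km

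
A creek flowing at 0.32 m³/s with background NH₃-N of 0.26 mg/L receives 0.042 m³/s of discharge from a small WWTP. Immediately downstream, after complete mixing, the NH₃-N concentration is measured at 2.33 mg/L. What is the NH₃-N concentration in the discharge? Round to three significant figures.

18.1 mg/L

Mass balance: 0.3200·0.2600 + 0.04200·Cₑ = 0.3620·2.330
→ Cₑ = (0.3620·2.330 − 0.3200·0.2600) / 0.04200 = 18.10 mg/L.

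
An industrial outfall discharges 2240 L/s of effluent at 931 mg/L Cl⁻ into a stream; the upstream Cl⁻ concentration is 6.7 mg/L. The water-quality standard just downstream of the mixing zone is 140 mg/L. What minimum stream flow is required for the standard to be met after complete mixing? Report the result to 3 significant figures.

13300 L/s

Set C_mix = 140: (Q·6.700 + 2240·931.0) / (Q + 2240) = 140
→ Q = 2240·(931.0 − 140)/(140 − 6.700) = 13290 L/s.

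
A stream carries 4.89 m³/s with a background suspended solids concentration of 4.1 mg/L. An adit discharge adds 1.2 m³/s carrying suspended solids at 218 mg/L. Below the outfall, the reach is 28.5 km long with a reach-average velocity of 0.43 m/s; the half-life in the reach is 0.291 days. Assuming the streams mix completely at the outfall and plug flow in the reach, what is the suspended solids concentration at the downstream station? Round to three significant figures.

Conservation of mass: C = (4.890·4.100 + 1.200·218.0) / 6.090 = 281.6/6.090 = 46.25 mg/L.
Travel time t = 28.5·1000 / 0.43 = 66280 s = 18.41 h.
Half-life 0.291 d → k = ln 2 / 0.291 = 2.382 d⁻¹.
Decay over the reach: 46.25·exp(−kt) = 46.25·0.1609 = 7.439 mg/L.

7.44 mg/L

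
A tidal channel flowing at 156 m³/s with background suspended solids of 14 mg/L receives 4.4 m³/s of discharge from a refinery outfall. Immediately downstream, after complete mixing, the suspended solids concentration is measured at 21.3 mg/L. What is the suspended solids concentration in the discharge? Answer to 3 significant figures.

Mass balance: 156.0·14.00 + 4.400·Cₑ = 160.4·21.30
→ Cₑ = (160.4·21.30 − 156.0·14.00) / 4.400 = 280.1 mg/L.

280 mg/L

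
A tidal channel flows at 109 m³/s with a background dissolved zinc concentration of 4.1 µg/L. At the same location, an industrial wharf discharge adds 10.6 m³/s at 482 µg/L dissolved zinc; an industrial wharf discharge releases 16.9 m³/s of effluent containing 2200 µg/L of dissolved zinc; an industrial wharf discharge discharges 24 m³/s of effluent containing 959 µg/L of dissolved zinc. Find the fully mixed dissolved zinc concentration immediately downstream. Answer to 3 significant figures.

Conservation of mass: C = (109.0·4.100 + 10.60·482.0 + 16.90·2200 + 24.00·959.0) / 160.5 = 65750/160.5 = 409.7 µg/L.

410 µg/L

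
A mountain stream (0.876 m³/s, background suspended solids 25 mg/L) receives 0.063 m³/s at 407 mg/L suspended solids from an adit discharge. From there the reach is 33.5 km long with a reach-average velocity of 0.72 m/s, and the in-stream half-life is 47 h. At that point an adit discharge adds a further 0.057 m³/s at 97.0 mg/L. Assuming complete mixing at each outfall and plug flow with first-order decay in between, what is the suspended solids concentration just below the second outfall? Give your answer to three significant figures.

After mixing, C = (0.8760·25.00 + 0.06300·407.0) / 0.9390 = 47.54/0.9390 = 50.63 mg/L; combined flow 0.9390 m³/s.
Travel time t = 33.5·1000 / 0.72 = 46530 s = 12.92 h.
Half-life 47 h → k = ln 2 / 47 = 0.01475 h⁻¹ = 0.3539 d⁻¹.
First-order decay: C = 50.63·exp(−k·t) = 50.63·0.8265 = 41.84 mg/L.
At the second outfall, C = (0.9390·41.84 + 0.05700·97.00) / (0.9390 + 0.05700) = 45.00 mg/L.

45.0 mg/L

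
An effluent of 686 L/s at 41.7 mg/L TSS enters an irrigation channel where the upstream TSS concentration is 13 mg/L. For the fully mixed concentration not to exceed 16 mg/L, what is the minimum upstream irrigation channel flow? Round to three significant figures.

Set C_mix = 16: (Q·13.00 + 686.0·41.70) / (Q + 686.0) = 16
→ Q = 686.0·(41.70 − 16)/(16 − 13.00) = 5877 L/s.

5880 L/s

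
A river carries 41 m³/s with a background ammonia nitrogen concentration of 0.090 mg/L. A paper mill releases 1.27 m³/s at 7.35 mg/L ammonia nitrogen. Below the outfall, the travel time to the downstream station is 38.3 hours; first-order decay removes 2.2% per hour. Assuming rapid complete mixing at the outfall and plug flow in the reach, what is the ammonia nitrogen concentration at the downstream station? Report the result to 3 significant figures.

Mass balance: C = (41.00·0.09000 + 1.270·7.350) / 42.27 = 13.02/42.27 = 0.3081 mg/L.
2.2%/h lost → k = −ln(1 − 0.022) = 0.02225 h⁻¹.
Decay over the reach: 0.3081·exp(−kt) = 0.3081·0.4266 = 0.1314 mg/L.

0.131 mg/L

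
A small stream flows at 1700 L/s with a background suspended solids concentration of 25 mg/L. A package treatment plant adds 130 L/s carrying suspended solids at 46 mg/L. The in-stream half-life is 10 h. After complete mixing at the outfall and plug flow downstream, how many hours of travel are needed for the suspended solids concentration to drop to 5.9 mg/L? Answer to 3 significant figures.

21.7 h

After mixing, C = (1700·25.00 + 130.0·46.00) / 1830 = 48480/1830 = 26.49 mg/L.
Half-life 10 h → k = ln 2 / 10 = 0.06931 h⁻¹ = 1.664 d⁻¹.
26.49·exp(−k·t) = 5.9 → t = ln(26.49/5.9)/k = 78000 s = 21.67 h.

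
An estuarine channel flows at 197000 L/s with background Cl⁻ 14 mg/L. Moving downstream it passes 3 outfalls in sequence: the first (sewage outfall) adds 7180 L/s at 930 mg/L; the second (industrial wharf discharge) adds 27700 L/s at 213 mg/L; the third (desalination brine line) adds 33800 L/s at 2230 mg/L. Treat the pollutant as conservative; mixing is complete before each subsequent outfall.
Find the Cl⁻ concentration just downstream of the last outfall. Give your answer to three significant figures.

341 mg/L

Below outfall 1: Q → 204200 L/s, C = (197000·14.00 + 7180·930.0)/204200 = 46.21 mg/L.
Below outfall 2: Q → 231900 L/s, C = (204200·46.21 + 27700·213.0)/231900 = 66.14 mg/L.
Below outfall 3: Q → 265700 L/s, C = (231900·66.14 + 33800·2230)/265700 = 341.4 mg/L.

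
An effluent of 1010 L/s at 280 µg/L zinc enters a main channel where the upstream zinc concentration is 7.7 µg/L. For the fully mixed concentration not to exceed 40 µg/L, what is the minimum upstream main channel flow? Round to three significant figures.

7500 L/s

Set C_mix = 40: (Q·7.700 + 1010·280.0) / (Q + 1010) = 40
→ Q = 1010·(280.0 − 40)/(40 − 7.700) = 7505 L/s.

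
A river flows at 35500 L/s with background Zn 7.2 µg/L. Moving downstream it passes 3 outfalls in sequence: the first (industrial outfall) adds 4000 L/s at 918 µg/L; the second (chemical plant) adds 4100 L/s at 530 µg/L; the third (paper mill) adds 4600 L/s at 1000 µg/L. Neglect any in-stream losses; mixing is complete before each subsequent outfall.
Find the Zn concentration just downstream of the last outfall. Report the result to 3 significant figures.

After outfall 1: Q = 35500 + 4000 = 39500 L/s; C = (35500·7.200 + 4000·918.0)/39500 = 99.43 µg/L.
After outfall 2: Q = 39500 + 4100 = 43600 L/s; C = (39500·99.43 + 4100·530.0)/43600 = 139.9 µg/L.
After outfall 3: Q = 43600 + 4600 = 48200 L/s; C = (43600·139.9 + 4600·1000)/48200 = 222.0 µg/L.

222 µg/L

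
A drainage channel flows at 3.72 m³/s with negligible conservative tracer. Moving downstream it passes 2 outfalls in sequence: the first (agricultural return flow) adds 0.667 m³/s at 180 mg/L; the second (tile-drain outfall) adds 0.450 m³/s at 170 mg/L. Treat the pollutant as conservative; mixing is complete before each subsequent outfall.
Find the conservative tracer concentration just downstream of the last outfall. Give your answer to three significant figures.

Outfall 1: combined Q = 4.387 m³/s; C = (3.720·0 + 0.6670·180.0)/4.387 = 27.37 mg/L.
Outfall 2: combined Q = 4.837 m³/s; C = (4.387·27.37 + 0.4500·170.0)/4.837 = 40.64 mg/L.

40.6 mg/L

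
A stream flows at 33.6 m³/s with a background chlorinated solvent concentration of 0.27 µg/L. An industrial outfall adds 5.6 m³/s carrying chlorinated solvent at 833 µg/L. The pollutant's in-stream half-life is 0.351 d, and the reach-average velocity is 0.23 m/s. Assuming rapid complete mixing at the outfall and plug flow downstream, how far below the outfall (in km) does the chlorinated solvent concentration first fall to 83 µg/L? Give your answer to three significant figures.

3.65 km

After mixing, C = (33.60·0.2700 + 5.600·833.0) / 39.20 = 4674/39.20 = 119.2 µg/L.
Half-life 0.351 d → k = ln 2 / 0.351 = 1.975 d⁻¹.
Set 119.2·exp(−k·t) = 83 → t = ln(119.2/83)/k = 15850 s = 4.402 h.
Distance = v·t = 0.23·15850 = 3645 m = 3.645 km.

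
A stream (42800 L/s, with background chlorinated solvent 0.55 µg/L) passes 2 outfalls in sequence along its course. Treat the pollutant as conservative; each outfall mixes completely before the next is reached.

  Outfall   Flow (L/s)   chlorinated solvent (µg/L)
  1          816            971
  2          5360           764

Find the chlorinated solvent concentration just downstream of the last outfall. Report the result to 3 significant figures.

100 µg/L

Outfall 1: combined Q = 43620 L/s; C = (42800·0.5500 + 816.0·971.0)/43620 = 18.71 µg/L.
Outfall 2: combined Q = 48980 L/s; C = (43620·18.71 + 5360·764.0)/48980 = 100.3 µg/L.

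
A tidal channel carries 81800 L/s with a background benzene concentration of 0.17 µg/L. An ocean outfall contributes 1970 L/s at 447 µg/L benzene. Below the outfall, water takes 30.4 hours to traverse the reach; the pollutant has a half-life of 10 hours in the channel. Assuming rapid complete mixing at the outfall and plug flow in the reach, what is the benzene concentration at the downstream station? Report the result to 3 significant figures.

1.30 µg/L

Flow-weighted average: C = (81800·0.1700 + 1970·447.0) / 83770 = 894500/83770 = 10.68 µg/L.
Half-life 10 h → k = ln 2 / 10 = 0.06931 h⁻¹ = 1.664 d⁻¹.
First-order decay: C = 10.68·exp(−k·t) = 10.68·0.1216 = 1.298 µg/L.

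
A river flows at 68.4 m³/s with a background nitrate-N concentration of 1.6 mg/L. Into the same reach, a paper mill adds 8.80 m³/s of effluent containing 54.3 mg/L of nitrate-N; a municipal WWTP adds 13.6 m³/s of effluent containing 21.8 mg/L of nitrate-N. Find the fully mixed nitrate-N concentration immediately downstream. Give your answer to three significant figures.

9.73 mg/L

After mixing, C = (68.40·1.600 + 8.800·54.30 + 13.60·21.80) / 90.80 = 883.8/90.80 = 9.733 mg/L.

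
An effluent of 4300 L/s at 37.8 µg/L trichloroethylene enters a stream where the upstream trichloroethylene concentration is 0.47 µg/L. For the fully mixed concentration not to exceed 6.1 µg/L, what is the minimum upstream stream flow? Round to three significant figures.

24200 L/s

Set C_mix = 6.1: (Q·0.4700 + 4300·37.80) / (Q + 4300) = 6.1
→ Q = 4300·(37.80 − 6.1)/(6.1 − 0.4700) = 24210 L/s.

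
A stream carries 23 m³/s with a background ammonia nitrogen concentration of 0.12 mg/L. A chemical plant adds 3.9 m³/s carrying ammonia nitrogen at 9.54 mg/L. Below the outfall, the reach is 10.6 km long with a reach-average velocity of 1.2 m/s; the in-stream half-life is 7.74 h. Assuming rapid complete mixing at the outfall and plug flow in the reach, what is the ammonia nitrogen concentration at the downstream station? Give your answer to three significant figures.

Flow-weighted average: C = (23.00·0.1200 + 3.900·9.540) / 26.90 = 39.97/26.90 = 1.486 mg/L.
Travel time t = 10.6·1000 / 1.2 = 8833 s = 2.454 h.
Half-life 7.74 h → k = ln 2 / 7.74 = 0.08955 h⁻¹ = 2.149 d⁻¹.
Applying C = C₀e^(−kt): 1.486 × 0.8027 = 1.193 mg/L.

1.19 mg/L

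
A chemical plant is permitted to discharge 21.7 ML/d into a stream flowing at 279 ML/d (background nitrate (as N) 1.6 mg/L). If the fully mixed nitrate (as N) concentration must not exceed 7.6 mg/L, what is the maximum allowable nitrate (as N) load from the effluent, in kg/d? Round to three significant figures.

1840 kg/d

Mass balance at the limit: 279.0·1.600 + 21.70·Cₑ = 300.7·7.6 → Cₑ = 84.74 mg/L.
21.70 ML/d = 0.2512 m³/s. Load = 0.2512 m³/s × 84.74 g/m³ × 86 400 s/d = 1839 kg/d.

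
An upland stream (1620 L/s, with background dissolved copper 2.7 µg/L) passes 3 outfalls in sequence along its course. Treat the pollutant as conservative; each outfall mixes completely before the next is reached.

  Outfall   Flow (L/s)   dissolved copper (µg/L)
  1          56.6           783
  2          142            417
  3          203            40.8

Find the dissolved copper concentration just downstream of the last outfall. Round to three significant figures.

57.5 µg/L

Below outfall 1: Q → 1677 L/s, C = (1620·2.700 + 56.60·783.0)/1677 = 29.04 µg/L.
Below outfall 2: Q → 1819 L/s, C = (1677·29.04 + 142.0·417.0)/1819 = 59.33 µg/L.
Below outfall 3: Q → 2022 L/s, C = (1819·59.33 + 203.0·40.80)/2022 = 57.47 µg/L.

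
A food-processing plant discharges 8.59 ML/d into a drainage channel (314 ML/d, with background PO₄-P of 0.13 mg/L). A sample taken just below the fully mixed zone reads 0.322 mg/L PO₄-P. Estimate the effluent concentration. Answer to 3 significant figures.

Mass balance: 314.0·0.1300 + 8.590·Cₑ = 322.6·0.3220
→ Cₑ = (322.6·0.3220 − 314.0·0.1300) / 8.590 = 7.340 mg/L.

7.34 mg/L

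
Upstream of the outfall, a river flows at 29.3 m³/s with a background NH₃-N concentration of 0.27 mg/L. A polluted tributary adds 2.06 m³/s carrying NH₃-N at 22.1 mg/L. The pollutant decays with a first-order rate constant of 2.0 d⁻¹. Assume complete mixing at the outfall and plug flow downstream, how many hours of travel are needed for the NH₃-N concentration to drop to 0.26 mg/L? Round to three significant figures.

Flow-weighted average: C = (29.30·0.2700 + 2.060·22.10) / 31.36 = 53.44/31.36 = 1.704 mg/L.
1.704·exp(−k·t) = 0.26 → t = ln(1.704/0.26)/k = 81220 s = 22.56 h.

22.6 h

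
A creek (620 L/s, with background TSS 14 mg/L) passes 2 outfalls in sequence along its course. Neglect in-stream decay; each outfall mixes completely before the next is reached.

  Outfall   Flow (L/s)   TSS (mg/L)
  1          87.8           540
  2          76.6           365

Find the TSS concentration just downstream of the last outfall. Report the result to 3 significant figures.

107 mg/L

Outfall 1: combined Q = 707.8 L/s; C = (620.0·14.00 + 87.80·540.0)/707.8 = 79.25 mg/L.
Outfall 2: combined Q = 784.4 L/s; C = (707.8·79.25 + 76.60·365.0)/784.4 = 107.2 mg/L.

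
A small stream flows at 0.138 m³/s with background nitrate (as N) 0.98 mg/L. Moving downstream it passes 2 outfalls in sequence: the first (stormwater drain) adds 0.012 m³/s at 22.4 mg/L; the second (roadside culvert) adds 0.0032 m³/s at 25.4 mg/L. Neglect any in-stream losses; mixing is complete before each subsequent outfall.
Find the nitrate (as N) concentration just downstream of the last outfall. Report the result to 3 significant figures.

After outfall 1: Q = 0.1380 + 0.01200 = 0.1500 m³/s; C = (0.1380·0.9800 + 0.01200·22.40)/0.1500 = 2.694 mg/L.
After outfall 2: Q = 0.1500 + 0.003200 = 0.1532 m³/s; C = (0.1500·2.694 + 0.003200·25.40)/0.1532 = 3.168 mg/L.

3.17 mg/L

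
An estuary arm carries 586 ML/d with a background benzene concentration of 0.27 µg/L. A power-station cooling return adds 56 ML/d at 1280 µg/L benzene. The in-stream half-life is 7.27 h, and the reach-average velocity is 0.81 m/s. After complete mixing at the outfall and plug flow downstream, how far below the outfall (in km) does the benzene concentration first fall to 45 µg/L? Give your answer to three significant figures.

27.9 km

Flow-weighted average: C = (586.0·0.2700 + 56.00·1280) / 642.0 = 71840/642.0 = 111.9 µg/L.
Half-life 7.27 h → k = ln 2 / 7.27 = 0.09534 h⁻¹ = 2.288 d⁻¹.
Set 111.9·exp(−k·t) = 45 → t = ln(111.9/45)/k = 34390 s = 9.554 h.
Distance = v·t = 0.81·34390 = 27860 m = 27.86 km.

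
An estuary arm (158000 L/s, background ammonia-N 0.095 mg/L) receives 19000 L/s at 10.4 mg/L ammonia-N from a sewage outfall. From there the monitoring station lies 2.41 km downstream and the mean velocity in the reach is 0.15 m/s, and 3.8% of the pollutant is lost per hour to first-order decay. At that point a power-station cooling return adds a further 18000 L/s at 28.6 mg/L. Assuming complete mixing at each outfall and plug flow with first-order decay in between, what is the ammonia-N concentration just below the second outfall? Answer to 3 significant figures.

Mixed concentration C = ΣQC/ΣQ = (158000·0.09500 + 19000·10.40) / 177000 = 212600/177000 = 1.201 mg/L; combined flow 177000 L/s.
Travel time t = 2.41·1000 / 0.15 = 16070 s = 4.463 h.
3.8%/h lost → k = −ln(1 − 0.038) = 0.03874 h⁻¹.
Decay over the reach: 1.201·exp(−kt) = 1.201·0.8412 = 1.010 mg/L.
Second outfall: C = (177000·1.010 + 18000·28.60)/195000 = 3.557 mg/L.

3.56 mg/L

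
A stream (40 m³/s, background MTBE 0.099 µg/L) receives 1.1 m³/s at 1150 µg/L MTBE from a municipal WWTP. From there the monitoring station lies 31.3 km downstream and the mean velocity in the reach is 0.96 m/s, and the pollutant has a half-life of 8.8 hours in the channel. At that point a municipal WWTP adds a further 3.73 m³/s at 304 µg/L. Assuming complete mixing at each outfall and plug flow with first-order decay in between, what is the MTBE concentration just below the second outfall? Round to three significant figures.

Mass balance: C = (40.00·0.09900 + 1.100·1150) / 41.10 = 1269/41.10 = 30.87 µg/L; combined flow 41.10 m³/s.
Travel time t = 31.3·1000 / 0.96 = 32600 s = 9.057 h.
Half-life 8.8 h → k = ln 2 / 8.8 = 0.07877 h⁻¹ = 1.890 d⁻¹.
Applying C = C₀e^(−kt): 30.87 × 0.4900 = 15.13 µg/L.
At the second outfall, C = (41.10·15.13 + 3.730·304.0) / (41.10 + 3.730) = 39.16 µg/L.

39.2 µg/L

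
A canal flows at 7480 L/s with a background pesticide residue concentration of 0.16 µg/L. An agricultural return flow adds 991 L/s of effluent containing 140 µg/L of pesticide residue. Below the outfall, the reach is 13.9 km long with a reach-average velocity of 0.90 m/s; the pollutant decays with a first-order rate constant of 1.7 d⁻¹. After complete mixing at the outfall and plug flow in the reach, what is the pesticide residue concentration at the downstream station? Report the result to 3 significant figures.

12.2 µg/L

Flow-weighted average: C = (7480·0.1600 + 991.0·140.0) / 8471 = 139900/8471 = 16.52 µg/L.
Travel time t = 13.9·1000 / 0.90 = 15440 s = 4.290 h.
After decay, C = 16.52 × e^(−kt) = 16.52 × 0.7379 = 12.19 µg/L.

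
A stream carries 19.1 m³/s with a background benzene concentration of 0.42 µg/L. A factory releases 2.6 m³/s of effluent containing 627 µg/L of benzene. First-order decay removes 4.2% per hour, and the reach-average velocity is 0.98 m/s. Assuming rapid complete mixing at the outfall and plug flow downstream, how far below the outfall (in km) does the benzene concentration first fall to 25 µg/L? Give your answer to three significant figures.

Flow-weighted average: C = (19.10·0.4200 + 2.600·627.0) / 21.70 = 1638/21.70 = 75.49 µg/L.
4.2%/h lost → k = −ln(1 − 0.042) = 0.04291 h⁻¹.
Set 75.49·exp(−k·t) = 25 → t = ln(75.49/25)/k = 92730 s = 25.76 h.
Distance = v·t = 0.98·92730 = 90870 m = 90.87 km.

90.9 km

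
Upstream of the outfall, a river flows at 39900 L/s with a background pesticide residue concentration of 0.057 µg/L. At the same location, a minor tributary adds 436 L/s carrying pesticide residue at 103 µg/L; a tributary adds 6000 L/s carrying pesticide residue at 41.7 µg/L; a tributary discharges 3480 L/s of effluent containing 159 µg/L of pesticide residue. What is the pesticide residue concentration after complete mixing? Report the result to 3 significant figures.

17.1 µg/L

Mixed concentration C = ΣQC/ΣQ = (39900·0.05700 + 436.0·103.0 + 6000·41.70 + 3480·159.0) / 49820 = 850700/49820 = 17.08 µg/L.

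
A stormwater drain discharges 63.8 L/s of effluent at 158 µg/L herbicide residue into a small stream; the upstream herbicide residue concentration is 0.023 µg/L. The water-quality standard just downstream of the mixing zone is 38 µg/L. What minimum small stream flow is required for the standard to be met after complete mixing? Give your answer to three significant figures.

202 L/s

Set C_mix = 38: (Q·0.02300 + 63.80·158.0) / (Q + 63.80) = 38
→ Q = 63.80·(158.0 − 38)/(38 − 0.02300) = 201.6 L/s.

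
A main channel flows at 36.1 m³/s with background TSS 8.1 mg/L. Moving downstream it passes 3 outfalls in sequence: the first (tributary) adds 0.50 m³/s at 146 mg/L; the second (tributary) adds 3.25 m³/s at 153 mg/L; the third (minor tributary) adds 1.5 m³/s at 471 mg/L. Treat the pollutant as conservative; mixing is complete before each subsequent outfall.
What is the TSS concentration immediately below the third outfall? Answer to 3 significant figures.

37.9 mg/L

After outfall 1: Q = 36.10 + 0.5000 = 36.60 m³/s; C = (36.10·8.100 + 0.5000·146.0)/36.60 = 9.984 mg/L.
After outfall 2: Q = 36.60 + 3.250 = 39.85 m³/s; C = (36.60·9.984 + 3.250·153.0)/39.85 = 21.65 mg/L.
After outfall 3: Q = 39.85 + 1.500 = 41.35 m³/s; C = (39.85·21.65 + 1.500·471.0)/41.35 = 37.95 mg/L.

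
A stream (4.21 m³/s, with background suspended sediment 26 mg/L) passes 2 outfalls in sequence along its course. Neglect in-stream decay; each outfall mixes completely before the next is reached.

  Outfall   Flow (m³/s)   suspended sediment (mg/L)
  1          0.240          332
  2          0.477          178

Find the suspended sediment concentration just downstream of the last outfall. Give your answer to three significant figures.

Below outfall 1: Q → 4.450 m³/s, C = (4.210·26.00 + 0.2400·332.0)/4.450 = 42.50 mg/L.
Below outfall 2: Q → 4.927 m³/s, C = (4.450·42.50 + 0.4770·178.0)/4.927 = 55.62 mg/L.

55.6 mg/L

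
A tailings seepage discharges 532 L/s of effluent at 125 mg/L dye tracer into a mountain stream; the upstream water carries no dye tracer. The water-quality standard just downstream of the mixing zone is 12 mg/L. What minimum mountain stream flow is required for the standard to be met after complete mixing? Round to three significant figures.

5010 L/s

Set C_mix = 12: (Q·0 + 532.0·125.0) / (Q + 532.0) = 12
→ Q = 532.0·(125.0 − 12)/(12 − 0) = 5010 L/s.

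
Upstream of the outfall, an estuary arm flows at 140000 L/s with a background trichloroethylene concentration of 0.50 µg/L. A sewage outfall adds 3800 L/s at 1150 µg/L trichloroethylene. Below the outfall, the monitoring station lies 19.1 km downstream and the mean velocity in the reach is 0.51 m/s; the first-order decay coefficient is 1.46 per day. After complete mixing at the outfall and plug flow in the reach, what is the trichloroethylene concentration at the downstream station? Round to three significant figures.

Flow-weighted average: C = (140000·0.5000 + 3800·1150) / 143800 = 4440000/143800 = 30.88 µg/L.
Travel time t = 19.1·1000 / 0.51 = 37450 s = 10.40 h.
Applying C = C₀e^(−kt): 30.88 × 0.5311 = 16.40 µg/L.

16.4 µg/L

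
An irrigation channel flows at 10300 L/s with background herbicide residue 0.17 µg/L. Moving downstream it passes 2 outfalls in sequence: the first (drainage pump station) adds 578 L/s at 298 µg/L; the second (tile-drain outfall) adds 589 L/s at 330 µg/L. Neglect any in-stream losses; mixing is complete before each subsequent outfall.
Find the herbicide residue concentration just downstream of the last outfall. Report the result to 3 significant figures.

Below outfall 1: Q → 10880 L/s, C = (10300·0.1700 + 578.0·298.0)/10880 = 16.00 µg/L.
Below outfall 2: Q → 11470 L/s, C = (10880·16.00 + 589.0·330.0)/11470 = 32.12 µg/L.

32.1 µg/L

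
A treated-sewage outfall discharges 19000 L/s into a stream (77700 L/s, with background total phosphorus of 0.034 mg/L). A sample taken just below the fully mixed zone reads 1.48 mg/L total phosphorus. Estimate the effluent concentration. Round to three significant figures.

7.39 mg/L

Mass balance: 77700·0.03400 + 19000·Cₑ = 96700·1.480
→ Cₑ = (96700·1.480 − 77700·0.03400) / 19000 = 7.393 mg/L.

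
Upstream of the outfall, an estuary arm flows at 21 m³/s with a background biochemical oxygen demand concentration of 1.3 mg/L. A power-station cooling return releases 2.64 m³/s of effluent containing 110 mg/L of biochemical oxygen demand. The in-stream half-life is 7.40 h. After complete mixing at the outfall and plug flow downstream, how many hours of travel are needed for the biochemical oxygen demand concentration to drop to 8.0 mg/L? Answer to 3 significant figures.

5.54 h

Conservation of mass: C = (21.00·1.300 + 2.640·110.0) / 23.64 = 317.7/23.64 = 13.44 mg/L.
Half-life 7.40 h → k = ln 2 / 7.40 = 0.09367 h⁻¹ = 2.248 d⁻¹.
13.44·exp(−k·t) = 8.0 → t = ln(13.44/8.0)/k = 19940 s = 5.538 h.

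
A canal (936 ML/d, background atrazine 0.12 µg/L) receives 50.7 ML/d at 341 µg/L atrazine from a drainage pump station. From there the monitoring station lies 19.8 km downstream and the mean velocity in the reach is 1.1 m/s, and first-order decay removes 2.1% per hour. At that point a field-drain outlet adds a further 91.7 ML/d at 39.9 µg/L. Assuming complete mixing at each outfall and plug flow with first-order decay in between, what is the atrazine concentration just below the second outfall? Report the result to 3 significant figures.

Conservation of mass: C = (936.0·0.1200 + 50.70·341.0) / 986.7 = 17400/986.7 = 17.64 µg/L; combined flow 986.7 ML/d.
Travel time t = 19.8·1000 / 1.1 = 18000 s = 5.000 h.
2.1%/h lost → k = −ln(1 − 0.021) = 0.02122 h⁻¹.
Applying C = C₀e^(−kt): 17.64 × 0.8993 = 15.86 µg/L.
At the second outfall, C = (986.7·15.86 + 91.70·39.90) / (986.7 + 91.70) = 17.90 µg/L.

17.9 µg/L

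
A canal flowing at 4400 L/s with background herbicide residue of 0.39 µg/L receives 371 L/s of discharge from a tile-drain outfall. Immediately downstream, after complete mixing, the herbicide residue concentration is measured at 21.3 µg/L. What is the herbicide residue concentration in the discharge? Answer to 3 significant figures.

Mass balance: 4400·0.3900 + 371.0·Cₑ = 4771·21.30
→ Cₑ = (4771·21.30 − 4400·0.3900) / 371.0 = 269.3 µg/L.

269 µg/L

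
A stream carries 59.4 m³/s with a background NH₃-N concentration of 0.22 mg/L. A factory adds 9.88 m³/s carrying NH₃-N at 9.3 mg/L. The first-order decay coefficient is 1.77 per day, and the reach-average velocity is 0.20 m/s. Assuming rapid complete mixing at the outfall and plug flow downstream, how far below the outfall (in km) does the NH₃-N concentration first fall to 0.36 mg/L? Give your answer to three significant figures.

14.0 km

After mixing, C = (59.40·0.2200 + 9.880·9.300) / 69.28 = 105.0/69.28 = 1.515 mg/L.
Set 1.515·exp(−k·t) = 0.36 → t = ln(1.515/0.36)/k = 70140 s = 19.48 h.
Distance = v·t = 0.20·70140 = 14030 m = 14.03 km.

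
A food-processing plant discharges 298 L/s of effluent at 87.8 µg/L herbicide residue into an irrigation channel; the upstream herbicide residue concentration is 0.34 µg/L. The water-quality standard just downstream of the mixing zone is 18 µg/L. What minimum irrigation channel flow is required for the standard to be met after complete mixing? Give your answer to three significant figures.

1180 L/s

Set C_mix = 18: (Q·0.3400 + 298.0·87.80) / (Q + 298.0) = 18
→ Q = 298.0·(87.80 − 18)/(18 − 0.3400) = 1178 L/s.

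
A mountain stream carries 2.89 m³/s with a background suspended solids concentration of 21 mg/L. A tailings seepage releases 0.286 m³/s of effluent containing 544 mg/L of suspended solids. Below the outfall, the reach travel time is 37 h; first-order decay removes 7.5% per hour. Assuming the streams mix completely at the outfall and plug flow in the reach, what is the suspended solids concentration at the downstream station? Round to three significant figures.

3.81 mg/L

Mixed concentration C = ΣQC/ΣQ = (2.890·21.00 + 0.2860·544.0) / 3.176 = 216.3/3.176 = 68.10 mg/L.
7.5%/h lost → k = −ln(1 − 0.075) = 0.07796 h⁻¹.
Applying C = C₀e^(−kt): 68.10 × 0.05588 = 3.805 mg/L.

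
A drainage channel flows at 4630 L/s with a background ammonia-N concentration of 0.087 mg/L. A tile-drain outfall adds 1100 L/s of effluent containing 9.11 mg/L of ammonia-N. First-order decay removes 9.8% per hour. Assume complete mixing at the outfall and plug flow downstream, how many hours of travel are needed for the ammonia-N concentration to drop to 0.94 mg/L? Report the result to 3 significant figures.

6.40 h

Conservation of mass: C = (4630·0.08700 + 1100·9.110) / 5730 = 10420/5730 = 1.819 mg/L.
9.8%/h lost → k = −ln(1 − 0.098) = 0.1031 h⁻¹.
1.819·exp(−k·t) = 0.94 → t = ln(1.819/0.94)/k = 23050 s = 6.401 h.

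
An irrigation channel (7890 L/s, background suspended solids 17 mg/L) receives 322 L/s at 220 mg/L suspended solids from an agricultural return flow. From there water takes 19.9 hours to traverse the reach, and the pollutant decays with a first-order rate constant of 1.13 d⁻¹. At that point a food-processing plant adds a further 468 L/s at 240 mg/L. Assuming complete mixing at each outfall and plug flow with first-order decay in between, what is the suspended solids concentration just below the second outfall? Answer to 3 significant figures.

22.2 mg/L

Mixed concentration C = ΣQC/ΣQ = (7890·17.00 + 322.0·220.0) / 8212 = 205000/8212 = 24.96 mg/L; combined flow 8212 L/s.
First-order decay: C = 24.96·exp(−k·t) = 24.96·0.3918 = 9.780 mg/L.
At the second outfall, C = (8212·9.780 + 468.0·240.0) / (8212 + 468.0) = 22.19 mg/L.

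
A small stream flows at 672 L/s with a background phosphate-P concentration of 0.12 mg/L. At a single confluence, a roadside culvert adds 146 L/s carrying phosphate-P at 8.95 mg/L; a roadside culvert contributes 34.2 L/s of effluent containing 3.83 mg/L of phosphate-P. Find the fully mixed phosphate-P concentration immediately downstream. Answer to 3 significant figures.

1.78 mg/L

Conservation of mass: C = (672.0·0.1200 + 146.0·8.950 + 34.20·3.830) / 852.2 = 1518/852.2 = 1.782 mg/L.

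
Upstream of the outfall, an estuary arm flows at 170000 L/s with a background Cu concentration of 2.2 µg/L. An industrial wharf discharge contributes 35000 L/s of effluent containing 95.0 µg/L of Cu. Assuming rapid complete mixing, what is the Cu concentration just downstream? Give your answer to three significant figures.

18.0 µg/L

After mixing, C = (170000·2.200 + 35000·95.00) / 205000 = 3699000/205000 = 18.04 µg/L.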